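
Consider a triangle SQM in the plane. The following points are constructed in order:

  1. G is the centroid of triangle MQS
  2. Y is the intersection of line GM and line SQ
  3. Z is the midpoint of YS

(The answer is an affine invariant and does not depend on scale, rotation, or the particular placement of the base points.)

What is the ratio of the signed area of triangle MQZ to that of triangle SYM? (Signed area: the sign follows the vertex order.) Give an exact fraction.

Work in coordinates with S = (0, 0), Q = (1, 0), M = (0, 1).
1. G is the centroid of triangle MQS ⇒ G = (1/3, 1/3)
2. Y is the intersection of line GM and line SQ ⇒ Y = (1/2, 0)
3. Z is the midpoint of YS ⇒ Z = (1/4, 0)
2·[MQZ] = -3/4, 2·[SYM] = 1/2
[MQZ]:[SYM] = -3/4:1/2 = -3/2

[MQZ]:[SYM] = -3/2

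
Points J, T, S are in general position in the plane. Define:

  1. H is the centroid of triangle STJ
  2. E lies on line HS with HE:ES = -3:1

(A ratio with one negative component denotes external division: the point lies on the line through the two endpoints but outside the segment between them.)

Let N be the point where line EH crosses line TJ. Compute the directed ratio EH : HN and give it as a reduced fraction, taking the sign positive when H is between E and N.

Work in coordinates with J = (0, 0), T = (1, 0), S = (0, 1).
1. H is the centroid of triangle STJ ⇒ H = (1/3, 1/3)
2. E lies on line HS with HE:ES = -3:1 ⇒ E = (-1/6, 4/3)
line EH meets TJ at N = (1/2, 0)
H = E + t·(N−E) with t = 3/4, so EH:HN = 3/4:1/4

EH:HN = 3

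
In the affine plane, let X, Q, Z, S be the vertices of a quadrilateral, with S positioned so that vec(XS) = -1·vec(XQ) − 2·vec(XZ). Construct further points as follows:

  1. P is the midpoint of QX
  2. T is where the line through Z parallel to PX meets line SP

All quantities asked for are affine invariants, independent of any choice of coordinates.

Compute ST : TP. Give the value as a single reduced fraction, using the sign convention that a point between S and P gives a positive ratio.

Assign X = (0, 0), Q = (1, 0), Z = (0, 1), S = (-1, -2) — the answer is frame-independent, so this choice is without loss of generality.
1. P is the midpoint of QX ⇒ P = (1/2, 0)
2. T is where the line through Z parallel to PX meets line SP ⇒ T = (5/4, 1)
T = S + t·(P−S) with t = 3/2, so ST:TP = t:(1−t) = 3/2:-1/2

ST:TP = -3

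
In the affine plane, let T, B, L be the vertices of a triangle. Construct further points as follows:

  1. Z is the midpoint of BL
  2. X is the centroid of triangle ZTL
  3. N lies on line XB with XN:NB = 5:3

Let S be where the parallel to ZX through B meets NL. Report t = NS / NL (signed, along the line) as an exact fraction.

t = -3/13

Assign T = (0, 0), B = (1, 0), L = (0, 1) — the answer is frame-independent, so this choice is without loss of generality.
1. Z is the midpoint of BL ⇒ Z = (1/2, 1/2)
2. X is the centroid of triangle ZTL ⇒ X = (1/6, 1/2)
3. N lies on line XB with XN:NB = 5:3 ⇒ N = (11/16, 3/16)
through B parallel to ZX: direction (-1/3, 0); meets NL at S = (11/13, 0)
S = N + t·(L−N) with t = -3/13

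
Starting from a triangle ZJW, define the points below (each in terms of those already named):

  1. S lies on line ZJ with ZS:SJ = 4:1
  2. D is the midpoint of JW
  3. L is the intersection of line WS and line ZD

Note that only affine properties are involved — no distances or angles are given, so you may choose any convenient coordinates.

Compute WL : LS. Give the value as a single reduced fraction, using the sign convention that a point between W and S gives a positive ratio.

Set Z = (0, 0), J = (1, 0), W = (0, 1); any affine frame gives the same invariant.
1. S lies on line ZJ with ZS:SJ = 4:1 ⇒ S = (4/5, 0)
2. D is the midpoint of JW ⇒ D = (1/2, 1/2)
3. L is the intersection of line WS and line ZD ⇒ L = (4/9, 4/9)
L = W + t·(S−W) with t = 5/9, so WL:LS = t:(1−t) = 5/9:4/9

WL:LS = 5/4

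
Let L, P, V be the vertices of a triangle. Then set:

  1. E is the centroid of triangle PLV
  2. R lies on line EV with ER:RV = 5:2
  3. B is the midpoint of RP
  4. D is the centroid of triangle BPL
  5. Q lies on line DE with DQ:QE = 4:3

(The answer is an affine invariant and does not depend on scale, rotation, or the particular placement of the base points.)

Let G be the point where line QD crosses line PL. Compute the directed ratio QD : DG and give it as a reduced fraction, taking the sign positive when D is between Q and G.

Assign L = (0, 0), P = (1, 0), V = (0, 1) — the answer is frame-independent, so this choice is without loss of generality.
1. E is the centroid of triangle PLV ⇒ E = (1/3, 1/3)
2. R lies on line EV with ER:RV = 5:2 ⇒ R = (2/21, 17/21)
3. B is the midpoint of RP ⇒ B = (23/42, 17/42)
4. D is the centroid of triangle BPL ⇒ D = (65/126, 17/126)
5. Q lies on line DE with DQ:QE = 4:3 ⇒ Q = (121/294, 73/294)
line QD meets PL at G = (16/25, 0)
D = Q + t·(G−Q) with t = 100/219, so QD:DG = 100/219:119/219

QD:DG = 100/119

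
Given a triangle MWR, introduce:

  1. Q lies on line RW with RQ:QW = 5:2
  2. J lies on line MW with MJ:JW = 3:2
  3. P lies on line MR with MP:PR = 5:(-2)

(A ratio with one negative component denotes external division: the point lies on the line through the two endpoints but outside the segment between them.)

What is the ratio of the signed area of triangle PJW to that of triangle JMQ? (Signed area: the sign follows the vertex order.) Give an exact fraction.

[PJW]:[JMQ] = -35/9

Choose coordinates M = (0, 0), W = (1, 0), R = (0, 1).
1. Q lies on line RW with RQ:QW = 5:2 ⇒ Q = (5/7, 2/7)
2. J lies on line MW with MJ:JW = 3:2 ⇒ J = (3/5, 0)
3. P lies on line MR with MP:PR = 5:(-2) ⇒ P = (0, 5/3)
2·[PJW] = 2/3, 2·[JMQ] = -6/35
[PJW]:[JMQ] = 2/3:-6/35 = -35/9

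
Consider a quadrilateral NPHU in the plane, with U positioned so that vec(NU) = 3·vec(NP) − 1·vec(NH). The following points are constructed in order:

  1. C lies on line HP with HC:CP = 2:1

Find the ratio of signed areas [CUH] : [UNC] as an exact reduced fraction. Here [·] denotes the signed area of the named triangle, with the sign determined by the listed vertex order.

Choose coordinates N = (0, 0), P = (1, 0), H = (0, 1), U = (3, -1).
1. C lies on line HP with HC:CP = 2:1 ⇒ C = (2/3, 1/3)
2·[CUH] = 2/3, 2·[UNC] = -5/3
[CUH]:[UNC] = 2/3:-5/3 = -2/5

[CUH]:[UNC] = -2/5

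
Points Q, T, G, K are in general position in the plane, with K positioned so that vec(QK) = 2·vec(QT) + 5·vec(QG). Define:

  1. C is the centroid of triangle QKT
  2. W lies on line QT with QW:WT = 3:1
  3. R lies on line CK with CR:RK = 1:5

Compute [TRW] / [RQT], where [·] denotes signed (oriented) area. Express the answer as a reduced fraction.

Set Q = (0, 0), T = (1, 0), G = (0, 1), K = (2, 5); any affine frame gives the same invariant.
1. C is the centroid of triangle QKT ⇒ C = (1, 5/3)
2. W lies on line QT with QW:WT = 3:1 ⇒ W = (3/4, 0)
3. R lies on line CK with CR:RK = 1:5 ⇒ R = (7/6, 20/9)
2·[TRW] = 5/9, 2·[RQT] = 20/9
[TRW]:[RQT] = 5/9:20/9 = 1/4

[TRW]:[RQT] = 1/4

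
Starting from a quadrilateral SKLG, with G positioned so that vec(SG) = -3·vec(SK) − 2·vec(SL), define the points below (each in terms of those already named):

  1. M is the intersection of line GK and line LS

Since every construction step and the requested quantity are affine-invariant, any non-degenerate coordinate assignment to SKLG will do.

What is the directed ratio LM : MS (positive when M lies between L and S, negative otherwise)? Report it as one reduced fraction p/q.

Choose coordinates S = (0, 0), K = (1, 0), L = (0, 1), G = (-3, -2).
1. M is the intersection of line GK and line LS ⇒ M = (0, -1/2)
M = L + t·(S−L) with t = 3/2, so LM:MS = t:(1−t) = 3/2:-1/2

LM:MS = -3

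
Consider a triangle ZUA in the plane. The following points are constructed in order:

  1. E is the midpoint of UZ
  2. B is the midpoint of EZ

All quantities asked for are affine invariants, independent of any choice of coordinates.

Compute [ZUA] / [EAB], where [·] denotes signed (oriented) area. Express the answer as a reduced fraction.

Assign Z = (0, 0), U = (1, 0), A = (0, 1) — the answer is frame-independent, so this choice is without loss of generality.
1. E is the midpoint of UZ ⇒ E = (1/2, 0)
2. B is the midpoint of EZ ⇒ B = (1/4, 0)
2·[ZUA] = 1, 2·[EAB] = 1/4
[ZUA]:[EAB] = 1:1/4 = 4

[ZUA]:[EAB] = 4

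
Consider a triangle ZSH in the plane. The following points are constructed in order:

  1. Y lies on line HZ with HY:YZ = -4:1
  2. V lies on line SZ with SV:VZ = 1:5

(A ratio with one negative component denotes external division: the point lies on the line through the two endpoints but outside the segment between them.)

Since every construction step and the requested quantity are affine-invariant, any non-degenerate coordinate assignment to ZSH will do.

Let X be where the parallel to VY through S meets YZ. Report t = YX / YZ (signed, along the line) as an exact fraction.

Work in coordinates with Z = (0, 0), S = (1, 0), H = (0, 1).
1. Y lies on line HZ with HY:YZ = -4:1 ⇒ Y = (0, -1/3)
2. V lies on line SZ with SV:VZ = 1:5 ⇒ V = (5/6, 0)
through S parallel to VY: direction (-5/6, -1/3); meets YZ at X = (0, -2/5)
X = Y + t·(Z−Y) with t = -1/5

t = -1/5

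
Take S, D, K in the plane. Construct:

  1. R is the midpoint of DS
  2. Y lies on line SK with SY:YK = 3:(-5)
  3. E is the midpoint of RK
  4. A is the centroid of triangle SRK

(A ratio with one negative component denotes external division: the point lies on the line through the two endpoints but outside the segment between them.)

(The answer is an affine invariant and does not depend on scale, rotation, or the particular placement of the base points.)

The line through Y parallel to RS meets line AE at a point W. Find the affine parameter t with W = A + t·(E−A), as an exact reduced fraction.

t = -11

Set S = (0, 0), D = (1, 0), K = (0, 1); any affine frame gives the same invariant.
1. R is the midpoint of DS ⇒ R = (1/2, 0)
2. Y lies on line SK with SY:YK = 3:(-5) ⇒ Y = (0, -3/2)
3. E is the midpoint of RK ⇒ E = (1/4, 1/2)
4. A is the centroid of triangle SRK ⇒ A = (1/6, 1/3)
through Y parallel to RS: direction (-1/2, 0); meets AE at W = (-3/4, -3/2)
W = A + t·(E−A) with t = -11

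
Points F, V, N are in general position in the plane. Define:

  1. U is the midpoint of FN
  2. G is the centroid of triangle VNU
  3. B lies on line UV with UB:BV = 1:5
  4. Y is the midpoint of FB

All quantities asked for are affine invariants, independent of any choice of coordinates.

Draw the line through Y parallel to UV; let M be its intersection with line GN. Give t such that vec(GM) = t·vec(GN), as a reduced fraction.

t = -5/4

Work in coordinates with F = (0, 0), V = (1, 0), N = (0, 1).
1. U is the midpoint of FN ⇒ U = (0, 1/2)
2. G is the centroid of triangle VNU ⇒ G = (1/3, 1/2)
3. B lies on line UV with UB:BV = 1:5 ⇒ B = (1/6, 5/12)
4. Y is the midpoint of FB ⇒ Y = (1/12, 5/24)
through Y parallel to UV: direction (1, -1/2); meets GN at M = (3/4, -1/8)
M = G + t·(N−G) with t = -5/4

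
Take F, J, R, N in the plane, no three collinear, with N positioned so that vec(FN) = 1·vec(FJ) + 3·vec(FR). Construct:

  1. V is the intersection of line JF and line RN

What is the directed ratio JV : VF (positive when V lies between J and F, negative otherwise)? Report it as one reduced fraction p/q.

JV:VF = -3

Set F = (0, 0), J = (1, 0), R = (0, 1), N = (1, 3); any affine frame gives the same invariant.
1. V is the intersection of line JF and line RN ⇒ V = (-1/2, 0)
V = J + t·(F−J) with t = 3/2, so JV:VF = t:(1−t) = 3/2:-1/2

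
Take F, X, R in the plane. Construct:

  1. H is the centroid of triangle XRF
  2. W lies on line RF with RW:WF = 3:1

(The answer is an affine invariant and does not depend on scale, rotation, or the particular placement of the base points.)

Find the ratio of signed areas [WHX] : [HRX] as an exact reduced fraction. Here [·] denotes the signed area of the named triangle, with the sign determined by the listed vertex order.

[WHX]:[HRX] = 1/2

Choose coordinates F = (0, 0), X = (1, 0), R = (0, 1).
1. H is the centroid of triangle XRF ⇒ H = (1/3, 1/3)
2. W lies on line RF with RW:WF = 3:1 ⇒ W = (0, 1/4)
2·[WHX] = -1/6, 2·[HRX] = -1/3
[WHX]:[HRX] = -1/6:-1/3 = 1/2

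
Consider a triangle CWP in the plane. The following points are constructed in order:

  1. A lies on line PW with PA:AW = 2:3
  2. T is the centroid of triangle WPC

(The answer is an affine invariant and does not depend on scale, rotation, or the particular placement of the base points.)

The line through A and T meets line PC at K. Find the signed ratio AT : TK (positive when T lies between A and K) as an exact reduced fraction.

AT:TK = 1/5

Assign C = (0, 0), W = (1, 0), P = (0, 1) — the answer is frame-independent, so this choice is without loss of generality.
1. A lies on line PW with PA:AW = 2:3 ⇒ A = (2/5, 3/5)
2. T is the centroid of triangle WPC ⇒ T = (1/3, 1/3)
line AT meets PC at K = (0, -1)
T = A + t·(K−A) with t = 1/6, so AT:TK = 1/6:5/6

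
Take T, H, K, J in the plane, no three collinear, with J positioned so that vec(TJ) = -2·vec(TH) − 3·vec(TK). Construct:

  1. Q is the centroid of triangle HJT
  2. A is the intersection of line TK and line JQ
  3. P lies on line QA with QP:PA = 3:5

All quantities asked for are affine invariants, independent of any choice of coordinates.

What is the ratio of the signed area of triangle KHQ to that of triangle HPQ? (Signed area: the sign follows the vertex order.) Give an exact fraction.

[KHQ]:[HPQ] = -280/9

Choose coordinates T = (0, 0), H = (1, 0), K = (0, 1), J = (-2, -3).
1. Q is the centroid of triangle HJT ⇒ Q = (-1/3, -1)
2. A is the intersection of line TK and line JQ ⇒ A = (0, -3/5)
3. P lies on line QA with QP:PA = 3:5 ⇒ P = (-5/24, -17/20)
2·[KHQ] = -7/3, 2·[HPQ] = 3/40
[KHQ]:[HPQ] = -7/3:3/40 = -280/9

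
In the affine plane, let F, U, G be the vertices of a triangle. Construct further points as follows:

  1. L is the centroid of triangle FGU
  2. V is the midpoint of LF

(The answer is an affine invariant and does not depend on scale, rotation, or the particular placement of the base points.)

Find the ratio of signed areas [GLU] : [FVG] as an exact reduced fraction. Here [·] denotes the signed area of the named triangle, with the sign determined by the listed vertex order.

[GLU]:[FVG] = 2

Work in coordinates with F = (0, 0), U = (1, 0), G = (0, 1).
1. L is the centroid of triangle FGU ⇒ L = (1/3, 1/3)
2. V is the midpoint of LF ⇒ V = (1/6, 1/6)
2·[GLU] = 1/3, 2·[FVG] = 1/6
[GLU]:[FVG] = 1/3:1/6 = 2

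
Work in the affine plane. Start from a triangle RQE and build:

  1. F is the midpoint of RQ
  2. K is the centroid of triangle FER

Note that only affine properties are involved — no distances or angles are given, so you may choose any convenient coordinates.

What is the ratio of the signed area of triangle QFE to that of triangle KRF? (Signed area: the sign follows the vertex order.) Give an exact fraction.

Set R = (0, 0), Q = (1, 0), E = (0, 1); any affine frame gives the same invariant.
1. F is the midpoint of RQ ⇒ F = (1/2, 0)
2. K is the centroid of triangle FER ⇒ K = (1/6, 1/3)
2·[QFE] = -1/2, 2·[KRF] = 1/6
[QFE]:[KRF] = -1/2:1/6 = -3

[QFE]:[KRF] = -3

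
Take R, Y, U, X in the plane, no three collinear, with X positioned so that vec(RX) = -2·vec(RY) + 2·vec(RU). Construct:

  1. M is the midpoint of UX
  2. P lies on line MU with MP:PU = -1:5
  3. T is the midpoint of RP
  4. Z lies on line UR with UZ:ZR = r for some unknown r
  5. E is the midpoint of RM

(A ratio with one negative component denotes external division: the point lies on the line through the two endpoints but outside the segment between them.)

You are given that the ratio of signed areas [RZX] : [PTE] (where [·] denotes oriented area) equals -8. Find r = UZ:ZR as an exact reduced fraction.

r = -5

Work in coordinates with R = (0, 0), Y = (1, 0), U = (0, 1), X = (-2, 2).
1. M is the midpoint of UX ⇒ M = (-1, 3/2)
2. P lies on line MU with MP:PU = -1:5 ⇒ P = (-5/4, 13/8)
3. T is the midpoint of RP ⇒ T = (-5/8, 13/16)
4. With UZ:ZR = r, write λ = r/(r+1) so Z = U + λ·(R−U); Z is affine-linear in λ
5. E is the midpoint of RM ⇒ E = (-1/2, 3/4)
Every point depending on Z is an affine combination of Z and λ-independent points, so each such coordinate is linear in λ; the λ² term in each signed area is a multiple of (R−U)×(R−U) = 0, so 2·[RZX] and 2·[PTE] are each linear in λ. Evaluating at λ=0 and λ=1:
  2·[RZX] = -2·λ + 2,   2·[PTE] = 1/16
So [RZX]:[PTE] = (-2·λ + 2) / (1/16). Setting this equal to -8:
  -2·λ + 2 = -8·(1/16)  ⇒  λ = 5/4
Then r = λ/(1−λ) = (5/4)/(-1/4) = -5. Check: with r = -5, Z = (0, -1/4) and [RZX]:[PTE] = -8 as required.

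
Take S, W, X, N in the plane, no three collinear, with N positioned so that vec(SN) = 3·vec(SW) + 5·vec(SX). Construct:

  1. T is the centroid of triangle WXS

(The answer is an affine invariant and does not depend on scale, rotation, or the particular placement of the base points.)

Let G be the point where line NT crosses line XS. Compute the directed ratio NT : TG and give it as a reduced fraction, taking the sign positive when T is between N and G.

Choose coordinates S = (0, 0), W = (1, 0), X = (0, 1), N = (3, 5).
1. T is the centroid of triangle WXS ⇒ T = (1/3, 1/3)
line NT meets XS at G = (0, -1/4)
T = N + t·(G−N) with t = 8/9, so NT:TG = 8/9:1/9

NT:TG = 8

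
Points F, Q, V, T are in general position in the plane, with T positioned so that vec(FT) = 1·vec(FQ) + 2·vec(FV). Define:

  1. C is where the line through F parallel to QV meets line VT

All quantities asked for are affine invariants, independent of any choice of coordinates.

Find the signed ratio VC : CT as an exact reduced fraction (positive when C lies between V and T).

VC:CT = -1/3

Choose coordinates F = (0, 0), Q = (1, 0), V = (0, 1), T = (1, 2).
1. C is where the line through F parallel to QV meets line VT ⇒ C = (-1/2, 1/2)
C = V + t·(T−V) with t = -1/2, so VC:CT = t:(1−t) = -1/2:3/2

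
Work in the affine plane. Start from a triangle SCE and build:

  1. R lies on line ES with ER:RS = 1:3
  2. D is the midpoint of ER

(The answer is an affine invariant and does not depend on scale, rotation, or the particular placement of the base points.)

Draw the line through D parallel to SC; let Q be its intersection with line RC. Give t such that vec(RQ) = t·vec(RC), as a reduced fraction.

Choose coordinates S = (0, 0), C = (1, 0), E = (0, 1).
1. R lies on line ES with ER:RS = 1:3 ⇒ R = (0, 3/4)
2. D is the midpoint of ER ⇒ D = (0, 7/8)
through D parallel to SC: direction (1, 0); meets RC at Q = (-1/6, 7/8)
Q = R + t·(C−R) with t = -1/6

t = -1/6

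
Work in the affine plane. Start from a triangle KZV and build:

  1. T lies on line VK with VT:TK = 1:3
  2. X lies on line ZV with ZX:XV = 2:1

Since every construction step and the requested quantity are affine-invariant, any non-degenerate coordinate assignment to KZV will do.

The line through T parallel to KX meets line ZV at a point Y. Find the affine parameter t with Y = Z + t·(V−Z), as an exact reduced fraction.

Set K = (0, 0), Z = (1, 0), V = (0, 1); any affine frame gives the same invariant.
1. T lies on line VK with VT:TK = 1:3 ⇒ T = (0, 3/4)
2. X lies on line ZV with ZX:XV = 2:1 ⇒ X = (1/3, 2/3)
through T parallel to KX: direction (1/3, 2/3); meets ZV at Y = (1/12, 11/12)
Y = Z + t·(V−Z) with t = 11/12

t = 11/12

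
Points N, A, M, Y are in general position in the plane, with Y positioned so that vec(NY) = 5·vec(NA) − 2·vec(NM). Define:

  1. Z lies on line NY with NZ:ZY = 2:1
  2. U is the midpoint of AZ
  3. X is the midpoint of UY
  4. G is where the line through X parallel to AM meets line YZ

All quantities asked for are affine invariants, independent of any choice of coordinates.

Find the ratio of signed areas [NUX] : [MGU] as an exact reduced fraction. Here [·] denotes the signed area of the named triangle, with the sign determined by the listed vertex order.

Choose coordinates N = (0, 0), A = (1, 0), M = (0, 1), Y = (5, -2).
1. Z lies on line NY with NZ:ZY = 2:1 ⇒ Z = (10/3, -4/3)
2. U is the midpoint of AZ ⇒ U = (13/6, -2/3)
3. X is the midpoint of UY ⇒ X = (43/12, -4/3)
4. G is where the line through X parallel to AM meets line YZ ⇒ G = (15/4, -3/2)
2·[NUX] = -1/2, 2·[MGU] = -5/6
[NUX]:[MGU] = -1/2:-5/6 = 3/5

[NUX]:[MGU] = 3/5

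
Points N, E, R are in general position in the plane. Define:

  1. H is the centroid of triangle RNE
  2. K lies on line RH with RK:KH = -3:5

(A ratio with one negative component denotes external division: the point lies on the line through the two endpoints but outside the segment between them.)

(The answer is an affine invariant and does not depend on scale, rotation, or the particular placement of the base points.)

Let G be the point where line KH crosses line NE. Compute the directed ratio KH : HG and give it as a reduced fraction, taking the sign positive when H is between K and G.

Work in coordinates with N = (0, 0), E = (1, 0), R = (0, 1).
1. H is the centroid of triangle RNE ⇒ H = (1/3, 1/3)
2. K lies on line RH with RK:KH = -3:5 ⇒ K = (-1/2, 2)
line KH meets NE at G = (1/2, 0)
H = K + t·(G−K) with t = 5/6, so KH:HG = 5/6:1/6

KH:HG = 5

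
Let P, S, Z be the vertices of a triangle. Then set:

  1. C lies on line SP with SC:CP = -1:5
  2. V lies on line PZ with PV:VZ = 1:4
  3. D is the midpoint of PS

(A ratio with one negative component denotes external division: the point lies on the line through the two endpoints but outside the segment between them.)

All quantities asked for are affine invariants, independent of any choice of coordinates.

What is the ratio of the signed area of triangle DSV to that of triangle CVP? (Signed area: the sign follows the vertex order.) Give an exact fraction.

Choose coordinates P = (0, 0), S = (1, 0), Z = (0, 1).
1. C lies on line SP with SC:CP = -1:5 ⇒ C = (5/4, 0)
2. V lies on line PZ with PV:VZ = 1:4 ⇒ V = (0, 1/5)
3. D is the midpoint of PS ⇒ D = (1/2, 0)
2·[DSV] = 1/10, 2·[CVP] = 1/4
[DSV]:[CVP] = 1/10:1/4 = 2/5

[DSV]:[CVP] = 2/5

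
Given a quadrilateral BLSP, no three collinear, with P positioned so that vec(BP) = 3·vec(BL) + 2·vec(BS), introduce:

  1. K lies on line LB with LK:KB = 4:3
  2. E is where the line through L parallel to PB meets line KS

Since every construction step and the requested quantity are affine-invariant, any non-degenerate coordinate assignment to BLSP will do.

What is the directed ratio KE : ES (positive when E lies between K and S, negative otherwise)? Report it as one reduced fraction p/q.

Choose coordinates B = (0, 0), L = (1, 0), S = (0, 1), P = (3, 2).
1. K lies on line LB with LK:KB = 4:3 ⇒ K = (3/7, 0)
2. E is where the line through L parallel to PB meets line KS ⇒ E = (5/9, -8/27)
E = K + t·(S−K) with t = -8/27, so KE:ES = t:(1−t) = -8/27:35/27

KE:ES = -8/35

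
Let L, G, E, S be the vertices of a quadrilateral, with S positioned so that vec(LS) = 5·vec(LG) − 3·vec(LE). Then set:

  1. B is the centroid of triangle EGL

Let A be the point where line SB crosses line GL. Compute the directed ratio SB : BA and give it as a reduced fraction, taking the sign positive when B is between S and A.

SB:BA = -10

Work in coordinates with L = (0, 0), G = (1, 0), E = (0, 1), S = (5, -3).
1. B is the centroid of triangle EGL ⇒ B = (1/3, 1/3)
line SB meets GL at A = (4/5, 0)
B = S + t·(A−S) with t = 10/9, so SB:BA = 10/9:-1/9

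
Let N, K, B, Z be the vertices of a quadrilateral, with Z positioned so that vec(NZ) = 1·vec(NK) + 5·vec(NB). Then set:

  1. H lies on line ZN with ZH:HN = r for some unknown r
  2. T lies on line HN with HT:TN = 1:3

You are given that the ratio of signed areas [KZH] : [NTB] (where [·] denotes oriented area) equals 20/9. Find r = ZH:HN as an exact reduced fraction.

Choose coordinates N = (0, 0), K = (1, 0), B = (0, 1), Z = (1, 5).
1. With ZH:HN = r, write λ = r/(r+1) so H = Z + λ·(N−Z); H is affine-linear in λ
2. T lies on line HN with HT:TN = 1:3 ⇒ T is an affine combination of earlier points and hence also affine-linear in λ
Every point depending on H is an affine combination of H and λ-independent points, so each such coordinate is linear in λ; the λ² term in each signed area is a multiple of (N−Z)×(N−Z) = 0, so 2·[KZH] and 2·[NTB] are each linear in λ. Evaluating at λ=0 and λ=1:
  2·[KZH] = 5·λ,   2·[NTB] = -3/4·λ + 3/4
So [KZH]:[NTB] = (5·λ) / (-3/4·λ + 3/4). Setting this equal to 20/9:
  5·λ = 20/9·(-3/4·λ + 3/4)  ⇒  λ = 1/4
Then r = λ/(1−λ) = (1/4)/(3/4) = 1/3. Check: with r = 1/3, H = (3/4, 15/4) and [KZH]:[NTB] = 20/9 as required.

r = 1/3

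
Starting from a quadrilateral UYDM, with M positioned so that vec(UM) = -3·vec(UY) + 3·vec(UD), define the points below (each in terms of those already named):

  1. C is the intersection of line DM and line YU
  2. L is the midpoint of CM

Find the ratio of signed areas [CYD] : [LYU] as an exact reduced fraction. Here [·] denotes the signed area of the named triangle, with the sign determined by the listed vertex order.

[CYD]:[LYU] = 1/3

Choose coordinates U = (0, 0), Y = (1, 0), D = (0, 1), M = (-3, 3).
1. C is the intersection of line DM and line YU ⇒ C = (3/2, 0)
2. L is the midpoint of CM ⇒ L = (-3/4, 3/2)
2·[CYD] = -1/2, 2·[LYU] = -3/2
[CYD]:[LYU] = -1/2:-3/2 = 1/3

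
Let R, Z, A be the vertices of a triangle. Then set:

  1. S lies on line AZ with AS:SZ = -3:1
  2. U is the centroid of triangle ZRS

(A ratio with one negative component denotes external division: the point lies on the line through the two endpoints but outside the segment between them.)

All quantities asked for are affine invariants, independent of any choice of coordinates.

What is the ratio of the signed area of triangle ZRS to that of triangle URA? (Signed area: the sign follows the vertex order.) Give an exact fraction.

[ZRS]:[URA] = -3/5

Set R = (0, 0), Z = (1, 0), A = (0, 1); any affine frame gives the same invariant.
1. S lies on line AZ with AS:SZ = -3:1 ⇒ S = (3/2, -1/2)
2. U is the centroid of triangle ZRS ⇒ U = (5/6, -1/6)
2·[ZRS] = 1/2, 2·[URA] = -5/6
[ZRS]:[URA] = 1/2:-5/6 = -3/5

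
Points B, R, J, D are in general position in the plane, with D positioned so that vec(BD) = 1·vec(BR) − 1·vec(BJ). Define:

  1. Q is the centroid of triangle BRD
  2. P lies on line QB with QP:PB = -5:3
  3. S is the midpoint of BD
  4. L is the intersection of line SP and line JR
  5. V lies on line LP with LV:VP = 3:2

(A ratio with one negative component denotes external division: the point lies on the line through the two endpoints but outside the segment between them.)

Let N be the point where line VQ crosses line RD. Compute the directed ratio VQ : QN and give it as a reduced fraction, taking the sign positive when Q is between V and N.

Assign B = (0, 0), R = (1, 0), J = (0, 1), D = (1, -1) — the answer is frame-independent, so this choice is without loss of generality.
1. Q is the centroid of triangle BRD ⇒ Q = (2/3, -1/3)
2. P lies on line QB with QP:PB = -5:3 ⇒ P = (-1, 1/2)
3. S is the midpoint of BD ⇒ S = (1/2, -1/2)
4. L is the intersection of line SP and line JR ⇒ L = (7/2, -5/2)
5. V lies on line LP with LV:VP = 3:2 ⇒ V = (4/5, -7/10)
line VQ meets RD at N = (1, -5/4)
Q = V + t·(N−V) with t = -2/3, so VQ:QN = -2/3:5/3

VQ:QN = -2/5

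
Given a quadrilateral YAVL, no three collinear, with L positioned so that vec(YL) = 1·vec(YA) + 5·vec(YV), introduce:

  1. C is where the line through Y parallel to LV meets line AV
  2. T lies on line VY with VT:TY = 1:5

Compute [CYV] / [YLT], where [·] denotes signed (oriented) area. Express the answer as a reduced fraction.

[CYV]:[YLT] = -6/25

Assign Y = (0, 0), A = (1, 0), V = (0, 1), L = (1, 5) — the answer is frame-independent, so this choice is without loss of generality.
1. C is where the line through Y parallel to LV meets line AV ⇒ C = (1/5, 4/5)
2. T lies on line VY with VT:TY = 1:5 ⇒ T = (0, 5/6)
2·[CYV] = -1/5, 2·[YLT] = 5/6
[CYV]:[YLT] = -1/5:5/6 = -6/25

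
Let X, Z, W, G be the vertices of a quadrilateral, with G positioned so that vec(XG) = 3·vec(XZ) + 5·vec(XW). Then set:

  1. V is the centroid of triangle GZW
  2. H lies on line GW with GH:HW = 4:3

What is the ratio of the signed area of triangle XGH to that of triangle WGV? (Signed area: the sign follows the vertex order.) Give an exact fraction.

[XGH]:[WGV] = -36/49

Set X = (0, 0), Z = (1, 0), W = (0, 1), G = (3, 5); any affine frame gives the same invariant.
1. V is the centroid of triangle GZW ⇒ V = (4/3, 2)
2. H lies on line GW with GH:HW = 4:3 ⇒ H = (9/7, 19/7)
2·[XGH] = 12/7, 2·[WGV] = -7/3
[XGH]:[WGV] = 12/7:-7/3 = -36/49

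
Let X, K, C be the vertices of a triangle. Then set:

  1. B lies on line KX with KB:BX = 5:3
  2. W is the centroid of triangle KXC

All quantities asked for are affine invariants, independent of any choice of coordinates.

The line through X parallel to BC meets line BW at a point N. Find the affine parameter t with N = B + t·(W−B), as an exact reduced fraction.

Choose coordinates X = (0, 0), K = (1, 0), C = (0, 1).
1. B lies on line KX with KB:BX = 5:3 ⇒ B = (3/8, 0)
2. W is the centroid of triangle KXC ⇒ W = (1/3, 1/3)
through X parallel to BC: direction (-3/8, 1); meets BW at N = (9/16, -3/2)
N = B + t·(W−B) with t = -9/2

t = -9/2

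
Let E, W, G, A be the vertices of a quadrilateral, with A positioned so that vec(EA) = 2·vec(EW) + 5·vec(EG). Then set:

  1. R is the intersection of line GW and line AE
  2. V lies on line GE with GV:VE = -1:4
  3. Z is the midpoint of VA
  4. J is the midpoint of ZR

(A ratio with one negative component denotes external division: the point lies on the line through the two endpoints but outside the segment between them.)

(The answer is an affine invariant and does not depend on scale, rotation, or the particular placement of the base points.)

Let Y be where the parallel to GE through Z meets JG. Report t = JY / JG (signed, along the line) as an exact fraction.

t = -5/9

Set E = (0, 0), W = (1, 0), G = (0, 1), A = (2, 5); any affine frame gives the same invariant.
1. R is the intersection of line GW and line AE ⇒ R = (2/7, 5/7)
2. V lies on line GE with GV:VE = -1:4 ⇒ V = (0, 4/3)
3. Z is the midpoint of VA ⇒ Z = (1, 19/6)
4. J is the midpoint of ZR ⇒ J = (9/14, 163/84)
through Z parallel to GE: direction (0, -1); meets JG at Y = (1, 133/54)
Y = J + t·(G−J) with t = -5/9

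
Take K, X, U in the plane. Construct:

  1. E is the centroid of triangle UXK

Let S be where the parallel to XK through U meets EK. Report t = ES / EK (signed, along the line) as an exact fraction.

t = -2

Assign K = (0, 0), X = (1, 0), U = (0, 1) — the answer is frame-independent, so this choice is without loss of generality.
1. E is the centroid of triangle UXK ⇒ E = (1/3, 1/3)
through U parallel to XK: direction (-1, 0); meets EK at S = (1, 1)
S = E + t·(K−E) with t = -2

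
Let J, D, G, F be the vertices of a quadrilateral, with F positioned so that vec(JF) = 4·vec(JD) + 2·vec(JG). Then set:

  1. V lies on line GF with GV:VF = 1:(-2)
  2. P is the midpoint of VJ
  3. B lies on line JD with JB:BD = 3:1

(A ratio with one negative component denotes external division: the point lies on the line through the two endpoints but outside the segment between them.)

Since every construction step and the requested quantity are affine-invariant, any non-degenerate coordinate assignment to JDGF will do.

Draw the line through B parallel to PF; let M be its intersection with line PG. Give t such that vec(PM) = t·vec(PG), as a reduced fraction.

t = -11/4

Choose coordinates J = (0, 0), D = (1, 0), G = (0, 1), F = (4, 2).
1. V lies on line GF with GV:VF = 1:(-2) ⇒ V = (-4, 0)
2. P is the midpoint of VJ ⇒ P = (-2, 0)
3. B lies on line JD with JB:BD = 3:1 ⇒ B = (3/4, 0)
through B parallel to PF: direction (6, 2); meets PG at M = (-15/2, -11/4)
M = P + t·(G−P) with t = -11/4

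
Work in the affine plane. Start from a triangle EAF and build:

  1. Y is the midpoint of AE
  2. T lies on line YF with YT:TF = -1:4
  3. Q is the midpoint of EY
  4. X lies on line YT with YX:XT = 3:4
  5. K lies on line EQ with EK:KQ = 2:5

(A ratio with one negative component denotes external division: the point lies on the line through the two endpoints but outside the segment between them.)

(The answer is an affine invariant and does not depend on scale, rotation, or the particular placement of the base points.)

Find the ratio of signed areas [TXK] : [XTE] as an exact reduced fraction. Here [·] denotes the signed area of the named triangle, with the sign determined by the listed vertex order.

[TXK]:[XTE] = -6/7

Set E = (0, 0), A = (1, 0), F = (0, 1); any affine frame gives the same invariant.
1. Y is the midpoint of AE ⇒ Y = (1/2, 0)
2. T lies on line YF with YT:TF = -1:4 ⇒ T = (2/3, -1/3)
3. Q is the midpoint of EY ⇒ Q = (1/4, 0)
4. X lies on line YT with YX:XT = 3:4 ⇒ X = (4/7, -1/7)
5. K lies on line EQ with EK:KQ = 2:5 ⇒ K = (1/14, 0)
2·[TXK] = 4/49, 2·[XTE] = -2/21
[TXK]:[XTE] = 4/49:-2/21 = -6/7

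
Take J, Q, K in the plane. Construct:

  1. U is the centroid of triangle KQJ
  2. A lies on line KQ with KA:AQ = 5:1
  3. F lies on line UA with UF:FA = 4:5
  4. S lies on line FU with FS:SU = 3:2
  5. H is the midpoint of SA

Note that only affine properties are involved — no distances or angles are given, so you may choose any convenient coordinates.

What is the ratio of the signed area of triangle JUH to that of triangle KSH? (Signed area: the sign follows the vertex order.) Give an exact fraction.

Set J = (0, 0), Q = (1, 0), K = (0, 1); any affine frame gives the same invariant.
1. U is the centroid of triangle KQJ ⇒ U = (1/3, 1/3)
2. A lies on line KQ with KA:AQ = 5:1 ⇒ A = (5/6, 1/6)
3. F lies on line UA with UF:FA = 4:5 ⇒ F = (5/9, 7/27)
4. S lies on line FU with FS:SU = 3:2 ⇒ S = (19/45, 41/135)
5. H is the midpoint of SA ⇒ H = (113/180, 127/540)
2·[JUH] = -53/405, 2·[KSH] = 37/324
[JUH]:[KSH] = -53/405:37/324 = -212/185

[JUH]:[KSH] = -212/185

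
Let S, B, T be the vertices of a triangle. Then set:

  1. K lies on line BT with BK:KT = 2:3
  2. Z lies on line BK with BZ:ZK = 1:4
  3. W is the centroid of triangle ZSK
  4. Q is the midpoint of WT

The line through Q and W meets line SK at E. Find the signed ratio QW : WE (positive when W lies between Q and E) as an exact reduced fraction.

Work in coordinates with S = (0, 0), B = (1, 0), T = (0, 1).
1. K lies on line BT with BK:KT = 2:3 ⇒ K = (3/5, 2/5)
2. Z lies on line BK with BZ:ZK = 1:4 ⇒ Z = (23/25, 2/25)
3. W is the centroid of triangle ZSK ⇒ W = (38/75, 4/25)
4. Q is the midpoint of WT ⇒ Q = (19/75, 29/50)
line QW meets SK at E = (114/265, 76/265)
W = Q + t·(E−Q) with t = 53/37, so QW:WE = 53/37:-16/37

QW:WE = -53/16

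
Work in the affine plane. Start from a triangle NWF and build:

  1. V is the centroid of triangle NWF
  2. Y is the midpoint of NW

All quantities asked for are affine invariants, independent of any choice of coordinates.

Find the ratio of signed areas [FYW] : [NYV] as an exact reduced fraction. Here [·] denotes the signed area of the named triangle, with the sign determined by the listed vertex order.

[FYW]:[NYV] = 3

Choose coordinates N = (0, 0), W = (1, 0), F = (0, 1).
1. V is the centroid of triangle NWF ⇒ V = (1/3, 1/3)
2. Y is the midpoint of NW ⇒ Y = (1/2, 0)
2·[FYW] = 1/2, 2·[NYV] = 1/6
[FYW]:[NYV] = 1/2:1/6 = 3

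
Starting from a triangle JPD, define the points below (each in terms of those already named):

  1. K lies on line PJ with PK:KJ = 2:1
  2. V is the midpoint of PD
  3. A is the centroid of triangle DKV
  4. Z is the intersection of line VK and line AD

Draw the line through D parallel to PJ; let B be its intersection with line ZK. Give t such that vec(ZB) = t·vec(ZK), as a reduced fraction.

t = -3

Choose coordinates J = (0, 0), P = (1, 0), D = (0, 1).
1. K lies on line PJ with PK:KJ = 2:1 ⇒ K = (1/3, 0)
2. V is the midpoint of PD ⇒ V = (1/2, 1/2)
3. A is the centroid of triangle DKV ⇒ A = (5/18, 1/2)
4. Z is the intersection of line VK and line AD ⇒ Z = (5/12, 1/4)
through D parallel to PJ: direction (-1, 0); meets ZK at B = (2/3, 1)
B = Z + t·(K−Z) with t = -3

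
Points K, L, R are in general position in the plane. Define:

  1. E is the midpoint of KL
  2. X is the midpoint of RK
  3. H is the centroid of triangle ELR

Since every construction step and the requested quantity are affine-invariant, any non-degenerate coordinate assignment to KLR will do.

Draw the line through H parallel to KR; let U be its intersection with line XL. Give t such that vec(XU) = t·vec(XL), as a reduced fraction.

Set K = (0, 0), L = (1, 0), R = (0, 1); any affine frame gives the same invariant.
1. E is the midpoint of KL ⇒ E = (1/2, 0)
2. X is the midpoint of RK ⇒ X = (0, 1/2)
3. H is the centroid of triangle ELR ⇒ H = (1/2, 1/3)
through H parallel to KR: direction (0, 1); meets XL at U = (1/2, 1/4)
U = X + t·(L−X) with t = 1/2

t = 1/2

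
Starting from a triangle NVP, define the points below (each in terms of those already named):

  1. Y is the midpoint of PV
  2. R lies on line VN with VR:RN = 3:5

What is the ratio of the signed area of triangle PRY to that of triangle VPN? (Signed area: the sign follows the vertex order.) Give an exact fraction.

[PRY]:[VPN] = 3/16

Assign N = (0, 0), V = (1, 0), P = (0, 1) — the answer is frame-independent, so this choice is without loss of generality.
1. Y is the midpoint of PV ⇒ Y = (1/2, 1/2)
2. R lies on line VN with VR:RN = 3:5 ⇒ R = (5/8, 0)
2·[PRY] = 3/16, 2·[VPN] = 1
[PRY]:[VPN] = 3/16:1 = 3/16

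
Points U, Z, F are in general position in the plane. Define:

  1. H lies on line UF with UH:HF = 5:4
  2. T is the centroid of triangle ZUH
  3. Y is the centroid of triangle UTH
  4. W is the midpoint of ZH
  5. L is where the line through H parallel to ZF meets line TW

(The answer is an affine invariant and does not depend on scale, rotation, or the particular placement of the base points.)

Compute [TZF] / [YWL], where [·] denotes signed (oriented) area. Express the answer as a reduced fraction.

[TZF]:[YWL] = -91/5

Choose coordinates U = (0, 0), Z = (1, 0), F = (0, 1).
1. H lies on line UF with UH:HF = 5:4 ⇒ H = (0, 5/9)
2. T is the centroid of triangle ZUH ⇒ T = (1/3, 5/27)
3. Y is the centroid of triangle UTH ⇒ Y = (1/9, 20/81)
4. W is the midpoint of ZH ⇒ W = (1/2, 5/18)
5. L is where the line through H parallel to ZF meets line TW ⇒ L = (5/14, 25/126)
2·[TZF] = 13/27, 2·[YWL] = -5/189
[TZF]:[YWL] = 13/27:-5/189 = -91/5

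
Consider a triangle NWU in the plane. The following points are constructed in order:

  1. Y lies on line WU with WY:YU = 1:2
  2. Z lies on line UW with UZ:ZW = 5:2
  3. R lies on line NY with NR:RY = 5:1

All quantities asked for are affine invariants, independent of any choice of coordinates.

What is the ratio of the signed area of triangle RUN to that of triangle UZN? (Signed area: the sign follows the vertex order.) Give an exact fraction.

Choose coordinates N = (0, 0), W = (1, 0), U = (0, 1).
1. Y lies on line WU with WY:YU = 1:2 ⇒ Y = (2/3, 1/3)
2. Z lies on line UW with UZ:ZW = 5:2 ⇒ Z = (5/7, 2/7)
3. R lies on line NY with NR:RY = 5:1 ⇒ R = (5/9, 5/18)
2·[RUN] = 5/9, 2·[UZN] = -5/7
[RUN]:[UZN] = 5/9:-5/7 = -7/9

[RUN]:[UZN] = -7/9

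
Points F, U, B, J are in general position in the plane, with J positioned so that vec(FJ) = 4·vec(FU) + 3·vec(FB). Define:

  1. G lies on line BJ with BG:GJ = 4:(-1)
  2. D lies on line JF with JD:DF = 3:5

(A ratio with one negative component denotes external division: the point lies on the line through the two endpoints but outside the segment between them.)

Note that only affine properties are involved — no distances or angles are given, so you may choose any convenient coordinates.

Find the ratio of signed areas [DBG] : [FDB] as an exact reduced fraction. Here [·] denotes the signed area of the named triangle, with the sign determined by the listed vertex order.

[DBG]:[FDB] = -4/5

Choose coordinates F = (0, 0), U = (1, 0), B = (0, 1), J = (4, 3).
1. G lies on line BJ with BG:GJ = 4:(-1) ⇒ G = (16/3, 11/3)
2. D lies on line JF with JD:DF = 3:5 ⇒ D = (5/2, 15/8)
2·[DBG] = -2, 2·[FDB] = 5/2
[DBG]:[FDB] = -2:5/2 = -4/5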